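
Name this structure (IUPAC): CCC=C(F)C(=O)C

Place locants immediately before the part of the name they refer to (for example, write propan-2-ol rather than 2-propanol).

The longest carbon chain that includes the carbonyl and the multiple bond has 6 carbons, so the parent hydride is hexane.
The highest-priority functional group is a ketone (C=O on an internal carbon), so the name ends in -one.
A C=C double bond in the chain gives the infix -ene-.
The numbering direction is chosen so that numbering from this end puts the carbonyl group at C-2 rather than C-5.
With this numbering: the carbonyl at C-2; the double bond between C-3 and C-4; a fluoro group at C-3.
The name is 3-fluorohex-3-en-2-one.

3-fluorohex-3-en-2-one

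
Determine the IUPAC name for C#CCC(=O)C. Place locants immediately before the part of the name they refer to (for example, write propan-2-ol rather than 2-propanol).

pent-4-yn-2-one

The longest carbon chain that includes the carbonyl and the multiple bond has 5 carbons, so the parent hydride is pentane.
The highest-priority functional group is a ketone (C=O on an internal carbon), so the name ends in -one.
The chain contains a C≡C triple bond, so the unsaturation ending is -yne.
The numbering direction is chosen so that numbering from this end puts the carbonyl group at C-2 rather than C-4.
This places the carbonyl at C-2; the triple bond between C-4 and C-5.
The name is pent-4-yn-2-one.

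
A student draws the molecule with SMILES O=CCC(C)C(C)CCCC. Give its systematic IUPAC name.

3,4-dimethyloctanal

The longest carbon chain that includes the –CHO group has 8 carbons, so the parent hydride is octane.
An aldehyde (terminal –CHO) is the principal characteristic group, giving the suffix -al.
The numbering direction is chosen so that the aldehyde carbon is C-1 by definition.
This places methyl groups at C-3 and C-4.
Putting it together: 3,4-dimethyloctanal.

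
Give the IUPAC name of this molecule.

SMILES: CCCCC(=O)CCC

octan-4-one

Counting along the main chain through the carbonyl gives 8 carbons: the parent is octane.
A ketone (C=O on an internal carbon) is the principal characteristic group, giving the suffix -one.
Choose the numbering such that numbering from this end puts the carbonyl group at C-4 rather than C-5.
With this numbering: the carbonyl at C-4.
The name is octan-4-one.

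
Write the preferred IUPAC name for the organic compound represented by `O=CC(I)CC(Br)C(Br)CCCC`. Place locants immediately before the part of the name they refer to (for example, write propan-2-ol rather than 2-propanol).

4,5-dibromo-2-iodononanal

Counting along the main chain through the –CHO group gives 9 carbons: the parent is nonane.
The highest-priority functional group is an aldehyde (terminal –CHO), so the name ends in -al.
Number the chain so that the aldehyde carbon is C-1 by definition.
That gives bromo groups at C-4 and C-5; an iodo group at C-2.
Prefixes are listed alphabetically: bromo, iodo.
Assembling the pieces gives 4,5-dibromo-2-iodononanal.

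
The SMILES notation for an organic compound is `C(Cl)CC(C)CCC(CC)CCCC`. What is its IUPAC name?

1-chloro-6-ethyl-3-methyldecane

The longest continuous carbon chain has 10 atoms, so the parent hydride is decane.
Number the chain so that the substituent locant set {1,3,6} is lower than {5,8,10} at the first point of difference.
With this numbering: a chloro group at C-1; an ethyl group at C-6; a methyl group at C-3.
Substituent prefixes are cited in alphabetical order (multiplying prefixes like di-/tri- are ignored for ordering).
Putting it together: 1-chloro-6-ethyl-3-methyldecane.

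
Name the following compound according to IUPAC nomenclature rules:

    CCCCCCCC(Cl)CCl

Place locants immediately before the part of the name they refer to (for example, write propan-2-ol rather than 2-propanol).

The longest carbon chain is 9 atoms: the parent is nonane.
Choose the numbering such that the substituent locant set {1,2} is lower than {8,9} at the first point of difference.
That gives chloro groups at C-1 and C-2.
The name is 1,2-dichlorononane.

1,2-dichlorononane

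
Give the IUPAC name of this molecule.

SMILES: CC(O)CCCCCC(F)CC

The longest chain bearing the –OH group is 10 carbons long (decane).
An alcohol (–OH) is the principal characteristic group, giving the suffix -ol.
Number the chain so that numbering from this end puts the hydroxyl group at C-2 rather than C-9.
That gives the hydroxyl at C-2; a fluoro group at C-8.
Putting it together: 8-fluorodecan-2-ol.

8-fluorodecan-2-ol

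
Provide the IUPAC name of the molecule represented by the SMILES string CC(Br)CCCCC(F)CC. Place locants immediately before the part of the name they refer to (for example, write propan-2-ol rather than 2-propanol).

2-bromo-7-fluorononane

The longest carbon chain is 9 atoms: the parent is nonane.
Choose the numbering such that the substituent locant set {2,7} is lower than {3,8} at the first point of difference.
With this numbering: a bromo group at C-2; a fluoro group at C-7.
Substituent prefixes are cited in alphabetical order (multiplying prefixes like di-/tri- are ignored for ordering).
Assembling the pieces gives 2-bromo-7-fluorononane.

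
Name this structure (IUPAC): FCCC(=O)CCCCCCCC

The longest chain bearing the carbonyl is 11 carbons long (undecane).
The principal characteristic group is a ketone (C=O on an internal carbon), named with the suffix -one.
Number the chain so that numbering from this end puts the carbonyl group at C-3 rather than C-9.
This places the carbonyl at C-3; a fluoro group at C-1.
The name is 1-fluoroundecan-3-one.

1-fluoroundecan-3-one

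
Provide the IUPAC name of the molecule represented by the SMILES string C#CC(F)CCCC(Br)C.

7-bromo-3-fluorooct-1-yne

The longest chain bearing the multiple bond is 8 carbons long (octane).
The chain contains a C≡C triple bond, so the unsaturation ending is -yne.
Choose the numbering such that numbering from this end puts the triple bond at C-1 rather than C-7.
With this numbering: the triple bond between C-1 and C-2; a bromo group at C-7; a fluoro group at C-3.
Substituent prefixes are cited in alphabetical order (multiplying prefixes like di-/tri- are ignored for ordering).
Putting it together: 7-bromo-3-fluorooct-1-yne.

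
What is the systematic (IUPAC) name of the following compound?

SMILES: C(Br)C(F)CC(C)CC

The longest continuous carbon chain has 6 atoms, so the parent hydride is hexane.
Number the chain so that the substituent locant set {1,2,4} is lower than {3,5,6} at the first point of difference.
That gives a bromo group at C-1; a fluoro group at C-2; a methyl group at C-4.
Substituent prefixes are cited in alphabetical order (multiplying prefixes like di-/tri- are ignored for ordering).
Putting it together: 1-bromo-2-fluoro-4-methylhexane.

1-bromo-2-fluoro-4-methylhexane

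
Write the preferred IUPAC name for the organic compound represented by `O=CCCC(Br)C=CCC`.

The longest carbon chain that includes the –CHO group and the multiple bond has 8 carbons, so the parent hydride is octane.
The principal characteristic group is an aldehyde (terminal –CHO), named with the suffix -al.
There is one C=C double bond, indicated by the ending -ene.
The numbering direction is chosen so that the aldehyde carbon is C-1 by definition.
That gives the double bond between C-5 and C-6; a bromo group at C-4.
The name is 4-bromooct-5-enal.

4-bromooct-5-enal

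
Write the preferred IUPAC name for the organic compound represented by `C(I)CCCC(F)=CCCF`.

1,4-difluoro-8-iodooct-3-ene

Counting along the main chain through the multiple bond gives 8 carbons: the parent is octane.
There is one C=C double bond, indicated by the ending -ene.
The numbering direction is chosen so that numbering from this end puts the double bond at C-3 rather than C-5.
This places the double bond between C-3 and C-4; fluoro groups at C-1 and C-4; an iodo group at C-8.
The substituents are ordered alphabetically, ignoring any di-/tri- multipliers.
The name is 1,4-difluoro-8-iodooct-3-ene.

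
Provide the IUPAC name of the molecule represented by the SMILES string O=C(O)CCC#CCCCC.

The longest chain bearing the –COOH group and the multiple bond is 9 carbons long (nonane).
The highest-priority functional group is a carboxylic acid (terminal –COOH), so the name ends in -oic acid.
The chain contains a C≡C triple bond, so the unsaturation ending is -yne.
Choose the numbering such that the carboxylic acid carbon is C-1 by definition.
With this numbering: the triple bond between C-4 and C-5.
Assembling the pieces gives non-4-ynoic acid.

non-4-ynoic acid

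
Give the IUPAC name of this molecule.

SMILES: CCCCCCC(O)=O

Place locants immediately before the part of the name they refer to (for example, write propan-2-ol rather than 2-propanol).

Counting along the main chain through the –COOH group gives 7 carbons: the parent is heptane.
A carboxylic acid (terminal –COOH) is the principal characteristic group, giving the suffix -oic acid.
Number the chain so that the carboxylic acid carbon is C-1 by definition.
Putting it together: heptanoic acid.

heptanoic acid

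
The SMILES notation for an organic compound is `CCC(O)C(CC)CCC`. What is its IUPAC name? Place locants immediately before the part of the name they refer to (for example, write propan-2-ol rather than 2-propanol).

The longest chain bearing the –OH group is 7 carbons long (heptane).
The highest-priority functional group is an alcohol (–OH), so the name ends in -ol.
Number the chain so that numbering from this end puts the hydroxyl group at C-3 rather than C-5.
With this numbering: the hydroxyl at C-3; an ethyl group at C-4.
Assembling the pieces gives 4-ethylheptan-3-ol.

4-ethylheptan-3-ol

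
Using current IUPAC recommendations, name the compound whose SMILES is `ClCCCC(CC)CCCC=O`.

The longest carbon chain that includes the –CHO group has 8 carbons, so the parent hydride is octane.
An aldehyde (terminal –CHO) is the principal characteristic group, giving the suffix -al.
Number the chain so that the aldehyde carbon is C-1 by definition.
This places a chloro group at C-8; an ethyl group at C-5.
Substituent prefixes are cited in alphabetical order (multiplying prefixes like di-/tri- are ignored for ordering).
Putting it together: 8-chloro-5-ethyloctanal.

8-chloro-5-ethyloctanal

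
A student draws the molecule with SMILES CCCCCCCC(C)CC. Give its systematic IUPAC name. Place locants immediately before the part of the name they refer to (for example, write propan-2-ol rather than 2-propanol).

3-methyldecane

The parent chain contains 10 carbons (decane).
Number the chain so that the substituent locant set {3} is lower than {8} at the first point of difference.
This places a methyl group at C-3.
Putting it together: 3-methyldecane.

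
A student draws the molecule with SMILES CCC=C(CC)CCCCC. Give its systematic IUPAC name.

Counting along the main chain through the multiple bond gives 9 carbons: the parent is nonane.
There is one C=C double bond, indicated by the ending -ene.
Choose the numbering such that numbering from this end puts the double bond at C-3 rather than C-6.
That gives the double bond between C-3 and C-4; an ethyl group at C-4.
Putting it together: 4-ethylnon-3-ene.

4-ethylnon-3-ene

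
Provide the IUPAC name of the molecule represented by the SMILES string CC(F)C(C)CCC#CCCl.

1-chloro-7-fluoro-6-methyloct-2-yne

The longest carbon chain that includes the multiple bond has 8 carbons, so the parent hydride is octane.
There is one C≡C triple bond, indicated by the ending -yne.
Choose the numbering such that numbering from this end puts the triple bond at C-2 rather than C-6.
With this numbering: the triple bond between C-2 and C-3; a chloro group at C-1; a fluoro group at C-7; a methyl group at C-6.
Substituent prefixes are cited in alphabetical order (multiplying prefixes like di-/tri- are ignored for ordering).
Assembling the pieces gives 1-chloro-7-fluoro-6-methyloct-2-yne.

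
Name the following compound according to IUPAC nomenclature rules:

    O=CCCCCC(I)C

6-iodoheptanal

The longest carbon chain that includes the –CHO group has 7 carbons, so the parent hydride is heptane.
The principal characteristic group is an aldehyde (terminal –CHO), named with the suffix -al.
Choose the numbering such that the aldehyde carbon is C-1 by definition.
That gives an iodo group at C-6.
The name is 6-iodoheptanal.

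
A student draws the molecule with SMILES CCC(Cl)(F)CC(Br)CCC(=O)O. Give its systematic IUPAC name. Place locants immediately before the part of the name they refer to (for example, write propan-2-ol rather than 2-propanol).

4-bromo-6-chloro-6-fluorooctanoic acid

Counting along the main chain through the –COOH group gives 8 carbons: the parent is octane.
The principal characteristic group is a carboxylic acid (terminal –COOH), named with the suffix -oic acid.
Number the chain so that the carboxylic acid carbon is C-1 by definition.
With this numbering: a bromo group at C-4; a chloro group at C-6; a fluoro group at C-6.
The substituents are ordered alphabetically, ignoring any di-/tri- multipliers.
Putting it together: 4-bromo-6-chloro-6-fluorooctanoic acid.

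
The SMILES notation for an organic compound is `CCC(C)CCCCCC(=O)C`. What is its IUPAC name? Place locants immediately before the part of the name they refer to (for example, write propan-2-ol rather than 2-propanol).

Counting along the main chain through the carbonyl gives 10 carbons: the parent is decane.
The highest-priority functional group is a ketone (C=O on an internal carbon), so the name ends in -one.
Choose the numbering such that numbering from this end puts the carbonyl group at C-2 rather than C-9.
This places the carbonyl at C-2; a methyl group at C-8.
The name is 8-methyldecan-2-one.

8-methyldecan-2-one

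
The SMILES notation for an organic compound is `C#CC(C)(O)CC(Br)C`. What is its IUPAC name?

5-bromo-3-methylhex-1-yn-3-ol

The longest chain bearing the –OH group and the multiple bond is 6 carbons long (hexane).
An alcohol (–OH) is the principal characteristic group, giving the suffix -ol.
There is one C≡C triple bond, indicated by the ending -yne.
Choose the numbering such that numbering from this end puts the hydroxyl group at C-3 rather than C-4.
This places the hydroxyl at C-3; the triple bond between C-1 and C-2; a bromo group at C-5; a methyl group at C-3.
Prefixes are listed alphabetically: bromo, methyl.
The name is 5-bromo-3-methylhex-1-yn-3-ol.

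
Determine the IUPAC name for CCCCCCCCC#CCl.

1-chlorodec-1-yne

The longest chain bearing the multiple bond is 10 carbons long (decane).
A C≡C triple bond in the chain gives the infix -yne-.
The numbering direction is chosen so that numbering from this end puts the triple bond at C-1 rather than C-9.
That gives the triple bond between C-1 and C-2; a chloro group at C-1.
Assembling the pieces gives 1-chlorodec-1-yne.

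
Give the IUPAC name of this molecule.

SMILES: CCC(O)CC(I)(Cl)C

The longest carbon chain that includes the –OH group has 6 carbons, so the parent hydride is hexane.
An alcohol (–OH) is the principal characteristic group, giving the suffix -ol.
The numbering direction is chosen so that numbering from this end puts the hydroxyl group at C-3 rather than C-4.
That gives the hydroxyl at C-3; a chloro group at C-5; an iodo group at C-5.
Prefixes are listed alphabetically: chloro, iodo.
The name is 5-chloro-5-iodohexan-3-ol.

5-chloro-5-iodohexan-3-ol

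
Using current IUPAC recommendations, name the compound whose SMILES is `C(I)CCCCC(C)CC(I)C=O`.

The longest carbon chain that includes the –CHO group has 9 carbons, so the parent hydride is nonane.
An aldehyde (terminal –CHO) is the principal characteristic group, giving the suffix -al.
The numbering direction is chosen so that the aldehyde carbon is C-1 by definition.
That gives iodo groups at C-2 and C-9; a methyl group at C-4.
The substituents are ordered alphabetically, ignoring any di-/tri- multipliers.
Assembling the pieces gives 2,9-diiodo-4-methylnonanal.

2,9-diiodo-4-methylnonanal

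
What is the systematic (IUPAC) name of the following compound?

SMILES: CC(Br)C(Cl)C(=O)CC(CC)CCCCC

2-bromo-3-chloro-6-ethylundecan-4-one

The longest chain bearing the carbonyl is 11 carbons long (undecane).
The principal characteristic group is a ketone (C=O on an internal carbon), named with the suffix -one.
Choose the numbering such that numbering from this end puts the carbonyl group at C-4 rather than C-8.
This places the carbonyl at C-4; a bromo group at C-2; a chloro group at C-3; an ethyl group at C-6.
Prefixes are listed alphabetically: bromo, chloro, ethyl.
The name is 2-bromo-3-chloro-6-ethylundecan-4-one.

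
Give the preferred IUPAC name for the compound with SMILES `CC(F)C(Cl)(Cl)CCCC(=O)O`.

5,5-dichloro-6-fluoroheptanoic acid

Counting along the main chain through the –COOH group gives 7 carbons: the parent is heptane.
The highest-priority functional group is a carboxylic acid (terminal –COOH), so the name ends in -oic acid.
Choose the numbering such that the carboxylic acid carbon is C-1 by definition.
With this numbering: two chloro groups at C-5; a fluoro group at C-6.
The substituents are ordered alphabetically, ignoring any di-/tri- multipliers.
Assembling the pieces gives 5,5-dichloro-6-fluoroheptanoic acid.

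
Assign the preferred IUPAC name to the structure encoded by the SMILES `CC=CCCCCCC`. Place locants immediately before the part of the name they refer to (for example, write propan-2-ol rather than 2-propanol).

non-2-ene

Counting along the main chain through the multiple bond gives 9 carbons: the parent is nonane.
There is one C=C double bond, indicated by the ending -ene.
The numbering direction is chosen so that numbering from this end puts the double bond at C-2 rather than C-7.
This places the double bond between C-2 and C-3.
Putting it together: non-2-ene.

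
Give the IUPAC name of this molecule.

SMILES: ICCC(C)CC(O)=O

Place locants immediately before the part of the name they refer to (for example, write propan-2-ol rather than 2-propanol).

5-iodo-3-methylpentanoic acid

Counting along the main chain through the –COOH group gives 5 carbons: the parent is pentane.
The highest-priority functional group is a carboxylic acid (terminal –COOH), so the name ends in -oic acid.
The numbering direction is chosen so that the carboxylic acid carbon is C-1 by definition.
That gives an iodo group at C-5; a methyl group at C-3.
Prefixes are listed alphabetically: iodo, methyl.
Assembling the pieces gives 5-iodo-3-methylpentanoic acid.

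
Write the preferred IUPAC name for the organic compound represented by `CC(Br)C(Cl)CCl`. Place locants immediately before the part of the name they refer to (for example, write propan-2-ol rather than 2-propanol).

The longest carbon chain is 4 atoms: the parent is butane.
The numbering direction is chosen so that the substituent locant set {1,2,3} is lower than {2,3,4} at the first point of difference.
This places a bromo group at C-3; chloro groups at C-1 and C-2.
Prefixes are listed alphabetically: bromo, chloro.
Putting it together: 3-bromo-1,2-dichlorobutane.

3-bromo-1,2-dichlorobutane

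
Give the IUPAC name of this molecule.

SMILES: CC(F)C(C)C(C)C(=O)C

5-fluoro-3,4-dimethylhexan-2-one

Counting along the main chain through the carbonyl gives 6 carbons: the parent is hexane.
A ketone (C=O on an internal carbon) is the principal characteristic group, giving the suffix -one.
Choose the numbering such that numbering from this end puts the carbonyl group at C-2 rather than C-5.
With this numbering: the carbonyl at C-2; a fluoro group at C-5; methyl groups at C-3 and C-4.
Substituent prefixes are cited in alphabetical order (multiplying prefixes like di-/tri- are ignored for ordering).
The name is 5-fluoro-3,4-dimethylhexan-2-one.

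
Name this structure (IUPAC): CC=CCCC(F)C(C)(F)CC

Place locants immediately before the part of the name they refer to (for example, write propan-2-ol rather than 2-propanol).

6,7-difluoro-7-methylnon-2-ene

The longest chain bearing the multiple bond is 9 carbons long (nonane).
There is one C=C double bond, indicated by the ending -ene.
Choose the numbering such that numbering from this end puts the double bond at C-2 rather than C-7.
This places the double bond between C-2 and C-3; fluoro groups at C-6 and C-7; a methyl group at C-7.
Prefixes are listed alphabetically: fluoro, methyl.
Assembling the pieces gives 6,7-difluoro-7-methylnon-2-ene.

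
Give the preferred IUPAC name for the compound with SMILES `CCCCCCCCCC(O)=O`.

decanoic acid

Counting along the main chain through the –COOH group gives 10 carbons: the parent is decane.
The principal characteristic group is a carboxylic acid (terminal –COOH), named with the suffix -oic acid.
Number the chain so that the carboxylic acid carbon is C-1 by definition.
Putting it together: decanoic acid.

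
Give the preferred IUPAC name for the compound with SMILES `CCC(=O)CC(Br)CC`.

Counting along the main chain through the carbonyl gives 7 carbons: the parent is heptane.
The principal characteristic group is a ketone (C=O on an internal carbon), named with the suffix -one.
The numbering direction is chosen so that numbering from this end puts the carbonyl group at C-3 rather than C-5.
This places the carbonyl at C-3; a bromo group at C-5.
Assembling the pieces gives 5-bromoheptan-3-one.

5-bromoheptan-3-one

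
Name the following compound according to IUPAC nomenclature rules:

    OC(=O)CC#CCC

The longest chain bearing the –COOH group and the multiple bond is 6 carbons long (hexane).
A carboxylic acid (terminal –COOH) is the principal characteristic group, giving the suffix -oic acid.
The chain contains a C≡C triple bond, so the unsaturation ending is -yne.
Number the chain so that the carboxylic acid carbon is C-1 by definition.
This places the triple bond between C-3 and C-4.
The name is hex-3-ynoic acid.

hex-3-ynoic acid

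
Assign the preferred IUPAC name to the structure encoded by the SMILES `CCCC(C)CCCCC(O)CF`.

Counting along the main chain through the –OH group gives 10 carbons: the parent is decane.
An alcohol (–OH) is the principal characteristic group, giving the suffix -ol.
Choose the numbering such that numbering from this end puts the hydroxyl group at C-2 rather than C-9.
That gives the hydroxyl at C-2; a fluoro group at C-1; a methyl group at C-7.
The substituents are ordered alphabetically, ignoring any di-/tri- multipliers.
Putting it together: 1-fluoro-7-methyldecan-2-ol.

1-fluoro-7-methyldecan-2-ol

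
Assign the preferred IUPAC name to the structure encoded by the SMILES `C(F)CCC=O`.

The longest chain bearing the –CHO group is 4 carbons long (butane).
The highest-priority functional group is an aldehyde (terminal –CHO), so the name ends in -al.
Choose the numbering such that the aldehyde carbon is C-1 by definition.
This places a fluoro group at C-4.
Putting it together: 4-fluorobutanal.

4-fluorobutanal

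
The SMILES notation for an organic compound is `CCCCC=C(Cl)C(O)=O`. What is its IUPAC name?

The longest chain bearing the –COOH group and the multiple bond is 7 carbons long (heptane).
A carboxylic acid (terminal –COOH) is the principal characteristic group, giving the suffix -oic acid.
The chain contains a C=C double bond, so the unsaturation ending is -ene.
The numbering direction is chosen so that the carboxylic acid carbon is C-1 by definition.
That gives the double bond between C-2 and C-3; a chloro group at C-2.
Assembling the pieces gives 2-chlorohept-2-enoic acid.

2-chlorohept-2-enoic acid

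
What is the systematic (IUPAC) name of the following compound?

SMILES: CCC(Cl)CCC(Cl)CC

The longest carbon chain is 8 atoms: the parent is octane.
The molecule is symmetric, so either numbering direction gives the same locants.
That gives chloro groups at C-3 and C-6.
Putting it together: 3,6-dichlorooctane.

3,6-dichlorooctane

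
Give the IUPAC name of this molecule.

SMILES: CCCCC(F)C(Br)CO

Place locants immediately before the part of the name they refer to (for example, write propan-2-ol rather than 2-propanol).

The longest chain bearing the –OH group is 7 carbons long (heptane).
The highest-priority functional group is an alcohol (–OH), so the name ends in -ol.
Number the chain so that numbering from this end puts the hydroxyl group at C-1 rather than C-7.
This places the hydroxyl at C-1; a bromo group at C-2; a fluoro group at C-3.
Prefixes are listed alphabetically: bromo, fluoro.
Putting it together: 2-bromo-3-fluoroheptan-1-ol.

2-bromo-3-fluoroheptan-1-ol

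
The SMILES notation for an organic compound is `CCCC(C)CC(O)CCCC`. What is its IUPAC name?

The longest chain bearing the –OH group is 10 carbons long (decane).
The highest-priority functional group is an alcohol (–OH), so the name ends in -ol.
Choose the numbering such that numbering from this end puts the hydroxyl group at C-5 rather than C-6.
That gives the hydroxyl at C-5; a methyl group at C-7.
Putting it together: 7-methyldecan-5-ol.

7-methyldecan-5-ol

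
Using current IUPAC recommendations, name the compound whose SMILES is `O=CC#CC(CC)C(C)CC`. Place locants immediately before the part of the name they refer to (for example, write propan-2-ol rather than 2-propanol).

The longest chain bearing the –CHO group and the multiple bond is 7 carbons long (heptane).
The highest-priority functional group is an aldehyde (terminal –CHO), so the name ends in -al.
The chain contains a C≡C triple bond, so the unsaturation ending is -yne.
Choose the numbering such that the aldehyde carbon is C-1 by definition.
With this numbering: the triple bond between C-2 and C-3; an ethyl group at C-4; a methyl group at C-5.
The substituents are ordered alphabetically, ignoring any di-/tri- multipliers.
Putting it together: 4-ethyl-5-methylhept-2-ynal.

4-ethyl-5-methylhept-2-ynal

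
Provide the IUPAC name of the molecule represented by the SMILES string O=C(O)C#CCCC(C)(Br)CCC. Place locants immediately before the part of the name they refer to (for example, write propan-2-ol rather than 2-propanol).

The longest carbon chain that includes the –COOH group and the multiple bond has 9 carbons, so the parent hydride is nonane.
The principal characteristic group is a carboxylic acid (terminal –COOH), named with the suffix -oic acid.
The chain contains a C≡C triple bond, so the unsaturation ending is -yne.
Number the chain so that the carboxylic acid carbon is C-1 by definition.
This places the triple bond between C-2 and C-3; a bromo group at C-6; a methyl group at C-6.
The substituents are ordered alphabetically, ignoring any di-/tri- multipliers.
Assembling the pieces gives 6-bromo-6-methylnon-2-ynoic acid.

6-bromo-6-methylnon-2-ynoic acid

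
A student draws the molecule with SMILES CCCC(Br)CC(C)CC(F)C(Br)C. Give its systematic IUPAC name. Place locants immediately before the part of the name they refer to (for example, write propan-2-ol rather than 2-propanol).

2,7-dibromo-3-fluoro-5-methyldecane

The longest continuous carbon chain has 10 atoms, so the parent hydride is decane.
Number the chain so that the substituent locant set {2,3,5,7} is lower than {4,6,8,9} at the first point of difference.
With this numbering: bromo groups at C-2 and C-7; a fluoro group at C-3; a methyl group at C-5.
The substituents are ordered alphabetically, ignoring any di-/tri- multipliers.
The name is 2,7-dibromo-3-fluoro-5-methyldecane.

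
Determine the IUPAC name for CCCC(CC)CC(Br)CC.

The parent chain contains 8 carbons (octane).
The numbering direction is chosen so that the substituent locant set {3,5} is lower than {4,6} at the first point of difference.
This places a bromo group at C-3; an ethyl group at C-5.
The substituents are ordered alphabetically, ignoring any di-/tri- multipliers.
The name is 3-bromo-5-ethyloctane.

3-bromo-5-ethyloctane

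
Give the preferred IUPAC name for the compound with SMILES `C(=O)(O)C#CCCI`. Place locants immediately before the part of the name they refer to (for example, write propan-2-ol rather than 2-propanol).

Counting along the main chain through the –COOH group and the multiple bond gives 5 carbons: the parent is pentane.
The principal characteristic group is a carboxylic acid (terminal –COOH), named with the suffix -oic acid.
A C≡C triple bond in the chain gives the infix -yne-.
Number the chain so that the carboxylic acid carbon is C-1 by definition.
With this numbering: the triple bond between C-2 and C-3; an iodo group at C-5.
The name is 5-iodopent-2-ynoic acid.

5-iodopent-2-ynoic acid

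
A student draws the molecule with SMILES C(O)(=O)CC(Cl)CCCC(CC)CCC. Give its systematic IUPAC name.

The longest carbon chain that includes the –COOH group has 10 carbons, so the parent hydride is decane.
The principal characteristic group is a carboxylic acid (terminal –COOH), named with the suffix -oic acid.
Choose the numbering such that the carboxylic acid carbon is C-1 by definition.
With this numbering: a chloro group at C-3; an ethyl group at C-7.
The substituents are ordered alphabetically, ignoring any di-/tri- multipliers.
The name is 3-chloro-7-ethyldecanoic acid.

3-chloro-7-ethyldecanoic acid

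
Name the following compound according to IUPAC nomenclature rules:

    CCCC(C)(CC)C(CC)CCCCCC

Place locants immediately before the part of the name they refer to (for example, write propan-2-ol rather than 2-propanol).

4,5-diethyl-4-methylundecane

The parent chain contains 11 carbons (undecane).
Number the chain so that the substituent locant set {4,4,5} is lower than {7,8,8} at the first point of difference.
That gives ethyl groups at C-4 and C-5; a methyl group at C-4.
Prefixes are listed alphabetically: ethyl, methyl.
Putting it together: 4,5-diethyl-4-methylundecane.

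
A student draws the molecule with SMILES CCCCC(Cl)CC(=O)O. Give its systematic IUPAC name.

Counting along the main chain through the –COOH group gives 7 carbons: the parent is heptane.
A carboxylic acid (terminal –COOH) is the principal characteristic group, giving the suffix -oic acid.
Number the chain so that the carboxylic acid carbon is C-1 by definition.
With this numbering: a chloro group at C-3.
Assembling the pieces gives 3-chloroheptanoic acid.

3-chloroheptanoic acid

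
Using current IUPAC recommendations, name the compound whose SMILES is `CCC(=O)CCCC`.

The longest chain bearing the carbonyl is 7 carbons long (heptane).
The principal characteristic group is a ketone (C=O on an internal carbon), named with the suffix -one.
The numbering direction is chosen so that numbering from this end puts the carbonyl group at C-3 rather than C-5.
This places the carbonyl at C-3.
Putting it together: heptan-3-one.

heptan-3-one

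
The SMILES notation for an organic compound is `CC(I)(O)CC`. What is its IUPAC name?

2-iodobutan-2-ol

The longest carbon chain that includes the –OH group has 4 carbons, so the parent hydride is butane.
An alcohol (–OH) is the principal characteristic group, giving the suffix -ol.
Number the chain so that numbering from this end puts the hydroxyl group at C-2 rather than C-3.
That gives the hydroxyl at C-2; an iodo group at C-2.
Assembling the pieces gives 2-iodobutan-2-ol.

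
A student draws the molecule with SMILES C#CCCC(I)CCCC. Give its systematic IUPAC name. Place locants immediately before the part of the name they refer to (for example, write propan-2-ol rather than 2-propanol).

The longest carbon chain that includes the multiple bond has 9 carbons, so the parent hydride is nonane.
The chain contains a C≡C triple bond, so the unsaturation ending is -yne.
Choose the numbering such that numbering from this end puts the triple bond at C-1 rather than C-8.
With this numbering: the triple bond between C-1 and C-2; an iodo group at C-5.
Putting it together: 5-iodonon-1-yne.

5-iodonon-1-yne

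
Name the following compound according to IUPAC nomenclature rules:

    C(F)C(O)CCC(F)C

Counting along the main chain through the –OH group gives 6 carbons: the parent is hexane.
An alcohol (–OH) is the principal characteristic group, giving the suffix -ol.
Choose the numbering such that numbering from this end puts the hydroxyl group at C-2 rather than C-5.
That gives the hydroxyl at C-2; fluoro groups at C-1 and C-5.
The name is 1,5-difluorohexan-2-ol.

1,5-difluorohexan-2-ol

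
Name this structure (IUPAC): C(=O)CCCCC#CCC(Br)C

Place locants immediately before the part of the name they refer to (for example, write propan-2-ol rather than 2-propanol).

9-bromodec-6-ynal

The longest carbon chain that includes the –CHO group and the multiple bond has 10 carbons, so the parent hydride is decane.
An aldehyde (terminal –CHO) is the principal characteristic group, giving the suffix -al.
There is one C≡C triple bond, indicated by the ending -yne.
The numbering direction is chosen so that the aldehyde carbon is C-1 by definition.
With this numbering: the triple bond between C-6 and C-7; a bromo group at C-9.
Assembling the pieces gives 9-bromodec-6-ynal.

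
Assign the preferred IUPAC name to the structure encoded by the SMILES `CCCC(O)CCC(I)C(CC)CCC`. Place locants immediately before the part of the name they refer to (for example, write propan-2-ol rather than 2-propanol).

The longest chain bearing the –OH group is 11 carbons long (undecane).
The principal characteristic group is an alcohol (–OH), named with the suffix -ol.
The numbering direction is chosen so that numbering from this end puts the hydroxyl group at C-4 rather than C-8.
That gives the hydroxyl at C-4; an ethyl group at C-8; an iodo group at C-7.
Prefixes are listed alphabetically: ethyl, iodo.
The name is 8-ethyl-7-iodoundecan-4-ol.

8-ethyl-7-iodoundecan-4-ol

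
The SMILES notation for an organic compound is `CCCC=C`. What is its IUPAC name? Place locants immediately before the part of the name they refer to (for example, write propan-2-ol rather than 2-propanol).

pent-1-ene

Counting along the main chain through the multiple bond gives 5 carbons: the parent is pentane.
There is one C=C double bond, indicated by the ending -ene.
The numbering direction is chosen so that numbering from this end puts the double bond at C-1 rather than C-4.
That gives the double bond between C-1 and C-2.
Putting it together: pent-1-ene.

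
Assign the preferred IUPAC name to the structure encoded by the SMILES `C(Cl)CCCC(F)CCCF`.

8-chloro-1,4-difluorooctane

The longest carbon chain is 8 atoms: the parent is octane.
Number the chain so that the substituent locant set {1,4,8} is lower than {1,5,8} at the first point of difference.
With this numbering: a chloro group at C-8; fluoro groups at C-1 and C-4.
Substituent prefixes are cited in alphabetical order (multiplying prefixes like di-/tri- are ignored for ordering).
Assembling the pieces gives 8-chloro-1,4-difluorooctane.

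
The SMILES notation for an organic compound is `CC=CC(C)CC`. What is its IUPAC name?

The longest carbon chain that includes the multiple bond has 6 carbons, so the parent hydride is hexane.
The chain contains a C=C double bond, so the unsaturation ending is -ene.
Choose the numbering such that numbering from this end puts the double bond at C-2 rather than C-4.
With this numbering: the double bond between C-2 and C-3; a methyl group at C-4.
Assembling the pieces gives 4-methylhex-2-ene.

4-methylhex-2-ene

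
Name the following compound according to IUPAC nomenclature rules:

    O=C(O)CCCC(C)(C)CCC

The longest carbon chain that includes the –COOH group has 8 carbons, so the parent hydride is octane.
The highest-priority functional group is a carboxylic acid (terminal –COOH), so the name ends in -oic acid.
The numbering direction is chosen so that the carboxylic acid carbon is C-1 by definition.
This places two methyl groups at C-5.
Assembling the pieces gives 5,5-dimethyloctanoic acid.

5,5-dimethyloctanoic acid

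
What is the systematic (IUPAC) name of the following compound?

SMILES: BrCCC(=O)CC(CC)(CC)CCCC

1-bromo-5,5-diethylnonan-3-one

The longest chain bearing the carbonyl is 9 carbons long (nonane).
A ketone (C=O on an internal carbon) is the principal characteristic group, giving the suffix -one.
Choose the numbering such that numbering from this end puts the carbonyl group at C-3 rather than C-7.
That gives the carbonyl at C-3; a bromo group at C-1; two ethyl groups at C-5.
Prefixes are listed alphabetically: bromo, ethyl.
The name is 1-bromo-5,5-diethylnonan-3-one.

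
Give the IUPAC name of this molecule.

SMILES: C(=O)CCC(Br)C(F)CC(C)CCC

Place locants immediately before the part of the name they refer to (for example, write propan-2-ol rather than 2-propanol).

Counting along the main chain through the –CHO group gives 10 carbons: the parent is decane.
The principal characteristic group is an aldehyde (terminal –CHO), named with the suffix -al.
The numbering direction is chosen so that the aldehyde carbon is C-1 by definition.
That gives a bromo group at C-4; a fluoro group at C-5; a methyl group at C-7.
Prefixes are listed alphabetically: bromo, fluoro, methyl.
The name is 4-bromo-5-fluoro-7-methyldecanal.

4-bromo-5-fluoro-7-methyldecanal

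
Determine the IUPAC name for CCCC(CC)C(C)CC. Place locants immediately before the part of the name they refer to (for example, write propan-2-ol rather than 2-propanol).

4-ethyl-3-methylheptane

The longest carbon chain is 7 atoms: the parent is heptane.
Choose the numbering such that the substituent locant set {3,4} is lower than {4,5} at the first point of difference.
This places an ethyl group at C-4; a methyl group at C-3.
Substituent prefixes are cited in alphabetical order (multiplying prefixes like di-/tri- are ignored for ordering).
Assembling the pieces gives 4-ethyl-3-methylheptane.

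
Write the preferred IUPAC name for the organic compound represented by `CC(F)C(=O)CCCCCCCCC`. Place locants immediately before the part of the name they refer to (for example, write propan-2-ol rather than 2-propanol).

2-fluorododecan-3-one

The longest carbon chain that includes the carbonyl has 12 carbons, so the parent hydride is dodecane.
A ketone (C=O on an internal carbon) is the principal characteristic group, giving the suffix -one.
Choose the numbering such that numbering from this end puts the carbonyl group at C-3 rather than C-10.
That gives the carbonyl at C-3; a fluoro group at C-2.
The name is 2-fluorododecan-3-one.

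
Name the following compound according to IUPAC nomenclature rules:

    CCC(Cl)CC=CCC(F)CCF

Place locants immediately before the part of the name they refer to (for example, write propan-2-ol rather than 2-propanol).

The longest chain bearing the multiple bond is 10 carbons long (decane).
A C=C double bond in the chain gives the infix -ene-.
The numbering direction is chosen so that the substituent locant set {1,3,8} is lower than {3,8,10} at the first point of difference.
This places the double bond between C-5 and C-6; a chloro group at C-8; fluoro groups at C-1 and C-3.
Substituent prefixes are cited in alphabetical order (multiplying prefixes like di-/tri- are ignored for ordering).
Assembling the pieces gives 8-chloro-1,3-difluorodec-5-ene.

8-chloro-1,3-difluorodec-5-ene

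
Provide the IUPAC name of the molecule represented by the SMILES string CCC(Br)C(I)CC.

The parent chain contains 6 carbons (hexane).
Number the chain so that the locant sets are identical either way, so the alphabetically earlier bromo substituent takes the lower locant (3 rather than 4).
This places a bromo group at C-3; an iodo group at C-4.
Prefixes are listed alphabetically: bromo, iodo.
Putting it together: 3-bromo-4-iodohexane.

3-bromo-4-iodohexane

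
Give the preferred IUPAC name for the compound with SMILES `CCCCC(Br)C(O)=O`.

The longest chain bearing the –COOH group is 6 carbons long (hexane).
The principal characteristic group is a carboxylic acid (terminal –COOH), named with the suffix -oic acid.
Choose the numbering such that the carboxylic acid carbon is C-1 by definition.
With this numbering: a bromo group at C-2.
Assembling the pieces gives 2-bromohexanoic acid.

2-bromohexanoic acid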